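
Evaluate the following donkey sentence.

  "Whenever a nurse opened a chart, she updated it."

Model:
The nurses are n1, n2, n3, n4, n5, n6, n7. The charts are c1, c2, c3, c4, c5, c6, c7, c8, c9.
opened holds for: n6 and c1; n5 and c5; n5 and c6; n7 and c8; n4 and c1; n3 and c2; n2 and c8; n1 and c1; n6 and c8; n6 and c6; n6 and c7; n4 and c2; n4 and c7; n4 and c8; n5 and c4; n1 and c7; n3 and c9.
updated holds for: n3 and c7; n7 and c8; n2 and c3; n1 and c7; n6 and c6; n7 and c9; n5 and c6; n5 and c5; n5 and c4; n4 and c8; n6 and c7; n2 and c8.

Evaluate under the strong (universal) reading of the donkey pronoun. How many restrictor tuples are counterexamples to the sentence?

8

"it" takes "a chart" as antecedent — a donkey pronoun bound across the clause boundary.
Strong reading: for every (n,c) with opened(n,c), updated(n,c).
Restrictor pairs: (n1,c1) ✗  (n1,c7) ✓  (n2,c8) ✓  (n3,c2) ✗  (n3,c9) ✗  (n4,c1) ✗  (n4,c2) ✗  (n4,c7) ✗  (n4,c8) ✓  (n5,c4) ✓  (n5,c5) ✓  (n5,c6) ✓  (n6,c1) ✗  (n6,c6) ✓  (n6,c7) ✓  (n6,c8) ✗  (n7,c8) ✓
Counterexamples (restrictor pairs failing the scope): 8.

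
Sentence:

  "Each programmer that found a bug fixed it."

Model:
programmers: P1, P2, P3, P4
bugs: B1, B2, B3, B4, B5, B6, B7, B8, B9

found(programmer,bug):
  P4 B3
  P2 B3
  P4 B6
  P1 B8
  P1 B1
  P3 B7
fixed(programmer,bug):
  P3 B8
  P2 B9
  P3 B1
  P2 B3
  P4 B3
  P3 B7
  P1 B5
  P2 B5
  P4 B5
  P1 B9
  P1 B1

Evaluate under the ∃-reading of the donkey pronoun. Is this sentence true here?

True

"it" takes "a bug" as antecedent — a donkey pronoun bound across the clause boundary.
Weak reading: every programmer p with some found-bug has at least one found-bug b such that fixed(p,b).
Per programmer: P1:✓  P2:✓  P3:✓  P4:✓
Every programmer in the restrictor has a witness.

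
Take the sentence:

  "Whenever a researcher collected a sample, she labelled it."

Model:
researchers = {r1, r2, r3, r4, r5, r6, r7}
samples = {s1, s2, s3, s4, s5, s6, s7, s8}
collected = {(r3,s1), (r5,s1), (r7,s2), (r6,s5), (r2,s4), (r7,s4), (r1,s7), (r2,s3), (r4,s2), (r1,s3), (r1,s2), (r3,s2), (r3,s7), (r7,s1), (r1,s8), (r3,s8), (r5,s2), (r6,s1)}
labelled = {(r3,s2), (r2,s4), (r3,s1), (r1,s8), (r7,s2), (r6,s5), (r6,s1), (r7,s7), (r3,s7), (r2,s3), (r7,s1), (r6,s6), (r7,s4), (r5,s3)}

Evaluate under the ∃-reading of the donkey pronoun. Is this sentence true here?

False

"it" takes "a sample" as antecedent — a donkey pronoun bound across the clause boundary.
Weak reading: every researcher r with some collected-sample has at least one collected-sample s such that labelled(r,s).
Per researcher: r1:✓  r2:✓  r3:✓  r4:✗  r5:✗  r6:✓  r7:✓
r4 has no witness among its collected-samples.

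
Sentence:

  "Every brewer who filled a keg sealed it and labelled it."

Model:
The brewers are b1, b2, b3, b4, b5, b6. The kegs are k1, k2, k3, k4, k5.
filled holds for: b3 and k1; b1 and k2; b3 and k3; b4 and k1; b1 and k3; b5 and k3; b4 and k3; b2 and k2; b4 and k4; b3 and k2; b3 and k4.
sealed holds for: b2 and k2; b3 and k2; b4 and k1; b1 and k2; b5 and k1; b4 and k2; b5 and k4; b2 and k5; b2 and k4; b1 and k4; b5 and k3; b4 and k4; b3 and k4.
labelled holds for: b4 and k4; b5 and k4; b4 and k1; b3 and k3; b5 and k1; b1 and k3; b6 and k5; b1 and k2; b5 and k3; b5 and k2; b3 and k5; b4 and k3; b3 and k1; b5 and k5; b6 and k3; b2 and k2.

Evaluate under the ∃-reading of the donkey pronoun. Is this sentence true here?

False

"it" takes "a keg" as antecedent — a donkey pronoun bound across the clause boundary.
Weak reading: every brewer b with some filled-keg has at least one filled-keg k such that sealed(b,k) ∧ labelled(b,k).
Per brewer: b1:✓  b2:✓  b3:✗  b4:✓  b5:✓
b3 has no witness among its filled-kegs.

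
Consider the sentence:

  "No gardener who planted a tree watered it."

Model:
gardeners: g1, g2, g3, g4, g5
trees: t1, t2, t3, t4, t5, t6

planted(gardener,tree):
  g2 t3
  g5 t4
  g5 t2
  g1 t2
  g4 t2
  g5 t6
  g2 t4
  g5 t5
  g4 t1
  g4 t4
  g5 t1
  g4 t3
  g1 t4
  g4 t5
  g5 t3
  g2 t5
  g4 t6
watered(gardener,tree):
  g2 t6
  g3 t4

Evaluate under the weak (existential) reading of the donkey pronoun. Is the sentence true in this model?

"it" takes "a tree" as antecedent — a donkey pronoun bound across the clause boundary.
Truth condition: for no (g,t) with planted(g,t) does watered(g,t) hold.
Restrictor pairs — does the scope hold? (g1,t2):fails  (g1,t4):fails  (g2,t3):fails  (g2,t4):fails  (g2,t5):fails  (g4,t1):fails  (g4,t2):fails  (g4,t3):fails  (g4,t4):fails  (g4,t5):fails  (g4,t6):fails  (g5,t1):fails  (g5,t2):fails  (g5,t3):fails  (g5,t4):fails  (g5,t5):fails  (g5,t6):fails
Scope holds for no restrictor pair, so the sentence is true.

True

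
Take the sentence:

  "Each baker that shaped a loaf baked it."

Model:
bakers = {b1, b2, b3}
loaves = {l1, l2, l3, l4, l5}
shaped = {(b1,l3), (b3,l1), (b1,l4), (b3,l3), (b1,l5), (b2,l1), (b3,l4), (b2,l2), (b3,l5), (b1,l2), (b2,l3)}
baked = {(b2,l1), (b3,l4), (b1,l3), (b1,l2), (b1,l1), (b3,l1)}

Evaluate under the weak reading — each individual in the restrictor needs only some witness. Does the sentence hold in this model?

True

"it" takes "a loaf" as antecedent — a donkey pronoun bound across the clause boundary.
Weak reading: every baker b with some shaped-loaf has at least one shaped-loaf l such that baked(b,l).
Per baker: b1:✓  b2:✓  b3:✓
Every baker in the restrictor has a witness.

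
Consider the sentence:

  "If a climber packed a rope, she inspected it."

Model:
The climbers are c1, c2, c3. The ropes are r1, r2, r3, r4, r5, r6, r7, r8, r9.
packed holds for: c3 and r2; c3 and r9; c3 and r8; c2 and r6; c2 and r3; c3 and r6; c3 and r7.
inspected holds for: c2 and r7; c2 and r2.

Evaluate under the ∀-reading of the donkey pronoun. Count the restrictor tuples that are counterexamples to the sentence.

7

"it" takes "a rope" as antecedent — a donkey pronoun bound across the clause boundary.
Strong reading: for every (c,r) with packed(c,r), inspected(c,r).
Restrictor pairs: (c2,r3) ✗  (c2,r6) ✗  (c3,r2) ✗  (c3,r6) ✗  (c3,r7) ✗  (c3,r8) ✗  (c3,r9) ✗
Counterexamples (restrictor pairs failing the scope): 7.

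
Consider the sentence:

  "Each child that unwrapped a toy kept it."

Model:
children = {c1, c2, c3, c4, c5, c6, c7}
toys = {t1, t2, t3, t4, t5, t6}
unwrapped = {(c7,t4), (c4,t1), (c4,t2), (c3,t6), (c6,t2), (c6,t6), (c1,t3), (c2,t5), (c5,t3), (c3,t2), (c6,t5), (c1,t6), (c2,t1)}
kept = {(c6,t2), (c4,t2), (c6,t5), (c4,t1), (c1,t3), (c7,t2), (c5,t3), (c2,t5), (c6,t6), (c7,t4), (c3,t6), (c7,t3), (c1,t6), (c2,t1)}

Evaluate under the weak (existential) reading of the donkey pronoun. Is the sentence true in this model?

True

"it" takes "a toy" as antecedent — a donkey pronoun bound across the clause boundary.
Weak reading: every child c with some unwrapped-toy has at least one unwrapped-toy t such that kept(c,t).
Per child: c1:✓  c2:✓  c3:✓  c4:✓  c5:✓  c6:✓  c7:✓
Every child in the restrictor has a witness.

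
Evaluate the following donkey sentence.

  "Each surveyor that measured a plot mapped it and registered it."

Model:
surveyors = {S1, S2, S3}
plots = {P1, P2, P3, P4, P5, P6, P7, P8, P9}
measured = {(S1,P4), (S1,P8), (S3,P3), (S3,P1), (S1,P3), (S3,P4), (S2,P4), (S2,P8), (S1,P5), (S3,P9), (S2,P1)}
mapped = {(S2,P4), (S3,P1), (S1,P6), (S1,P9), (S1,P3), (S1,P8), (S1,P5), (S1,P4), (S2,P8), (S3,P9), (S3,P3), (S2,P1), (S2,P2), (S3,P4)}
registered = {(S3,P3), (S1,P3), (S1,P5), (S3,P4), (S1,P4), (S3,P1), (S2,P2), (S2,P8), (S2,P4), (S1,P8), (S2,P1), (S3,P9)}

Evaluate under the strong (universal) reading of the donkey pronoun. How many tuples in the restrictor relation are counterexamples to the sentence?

"it" takes "a plot" as antecedent — a donkey pronoun bound across the clause boundary.
Strong reading: for every (s,p) with measured(s,p), mapped(s,p) ∧ registered(s,p).
Restrictor pairs: (S1,P3) ✓  (S1,P4) ✓  (S1,P5) ✓  (S1,P8) ✓  (S2,P1) ✓  (S2,P4) ✓  (S2,P8) ✓  (S3,P1) ✓  (S3,P3) ✓  (S3,P4) ✓  (S3,P9) ✓
Counterexamples (restrictor pairs failing the scope): 0.

0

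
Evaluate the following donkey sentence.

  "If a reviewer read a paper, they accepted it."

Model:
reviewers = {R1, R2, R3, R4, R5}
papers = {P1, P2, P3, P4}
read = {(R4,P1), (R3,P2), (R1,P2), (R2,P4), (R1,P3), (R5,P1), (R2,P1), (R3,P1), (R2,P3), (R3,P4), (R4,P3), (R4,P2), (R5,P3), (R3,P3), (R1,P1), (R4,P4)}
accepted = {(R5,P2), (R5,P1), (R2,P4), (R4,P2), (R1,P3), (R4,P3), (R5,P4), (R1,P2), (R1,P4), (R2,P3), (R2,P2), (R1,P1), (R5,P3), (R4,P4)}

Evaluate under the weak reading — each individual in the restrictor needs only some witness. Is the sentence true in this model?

"it" takes "a paper" as antecedent — a donkey pronoun bound across the clause boundary.
Weak reading: every reviewer r with some read-paper has at least one read-paper p such that accepted(r,p).
Per reviewer: R1:✓  R2:✓  R3:✗  R4:✓  R5:✓
R3 has no witness among its read-papers.

False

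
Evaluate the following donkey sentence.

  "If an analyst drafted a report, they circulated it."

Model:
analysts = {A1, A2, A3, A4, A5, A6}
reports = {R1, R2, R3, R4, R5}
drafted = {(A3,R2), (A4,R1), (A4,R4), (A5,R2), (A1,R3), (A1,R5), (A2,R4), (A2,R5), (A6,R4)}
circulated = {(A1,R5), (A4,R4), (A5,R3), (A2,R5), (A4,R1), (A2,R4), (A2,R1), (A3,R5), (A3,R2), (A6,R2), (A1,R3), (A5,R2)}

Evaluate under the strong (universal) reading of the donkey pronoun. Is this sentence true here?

"it" takes "a report" as antecedent — a donkey pronoun bound across the clause boundary.
Strong reading: for every (a,r) with drafted(a,r), circulated(a,r).
Restrictor pairs: (A1,R3) ✓  (A1,R5) ✓  (A2,R4) ✓  (A2,R5) ✓  (A3,R2) ✓  (A4,R1) ✓  (A4,R4) ✓  (A5,R2) ✓  (A6,R4) ✗
Counterexample: (A6,R4) is in drafted but fails the scope.

False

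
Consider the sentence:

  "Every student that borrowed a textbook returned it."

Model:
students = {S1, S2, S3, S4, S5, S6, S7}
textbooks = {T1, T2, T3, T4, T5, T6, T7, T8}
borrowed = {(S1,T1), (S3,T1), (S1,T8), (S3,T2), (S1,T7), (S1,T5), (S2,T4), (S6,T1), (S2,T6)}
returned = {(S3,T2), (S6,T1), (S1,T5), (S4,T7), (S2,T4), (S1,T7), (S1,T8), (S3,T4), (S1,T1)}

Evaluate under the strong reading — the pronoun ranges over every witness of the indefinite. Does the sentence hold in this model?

"it" takes "a textbook" as antecedent — a donkey pronoun bound across the clause boundary.
Strong reading: for every (s,t) with borrowed(s,t), returned(s,t).
Restrictor pairs: (S1,T1) ✓  (S1,T5) ✓  (S1,T7) ✓  (S1,T8) ✓  (S2,T4) ✓  (S2,T6) ✗  (S3,T1) ✗  (S3,T2) ✓  (S6,T1) ✓
Counterexample: (S2,T6) is in borrowed but fails the scope.

False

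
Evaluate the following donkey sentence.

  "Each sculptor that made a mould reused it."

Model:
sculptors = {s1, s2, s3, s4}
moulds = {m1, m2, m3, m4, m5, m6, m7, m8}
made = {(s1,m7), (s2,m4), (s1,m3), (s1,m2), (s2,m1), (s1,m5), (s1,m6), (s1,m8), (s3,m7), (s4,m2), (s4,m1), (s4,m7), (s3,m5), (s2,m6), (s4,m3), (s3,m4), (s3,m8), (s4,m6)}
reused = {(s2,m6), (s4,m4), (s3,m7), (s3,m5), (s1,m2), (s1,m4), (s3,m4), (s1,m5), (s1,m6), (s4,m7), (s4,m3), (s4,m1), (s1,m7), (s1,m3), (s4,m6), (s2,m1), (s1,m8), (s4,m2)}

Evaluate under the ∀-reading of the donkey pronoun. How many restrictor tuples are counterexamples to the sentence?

2

"it" takes "a mould" as antecedent — a donkey pronoun bound across the clause boundary.
Strong reading: for every (s,m) with made(s,m), reused(s,m).
Restrictor pairs: (s1,m2) ✓  (s1,m3) ✓  (s1,m5) ✓  (s1,m6) ✓  (s1,m7) ✓  (s1,m8) ✓  (s2,m1) ✓  (s2,m4) ✗  (s2,m6) ✓  (s3,m4) ✓  (s3,m5) ✓  (s3,m7) ✓  (s3,m8) ✗  (s4,m1) ✓  (s4,m2) ✓  (s4,m3) ✓  (s4,m6) ✓  (s4,m7) ✓
Counterexamples (restrictor pairs failing the scope): 2.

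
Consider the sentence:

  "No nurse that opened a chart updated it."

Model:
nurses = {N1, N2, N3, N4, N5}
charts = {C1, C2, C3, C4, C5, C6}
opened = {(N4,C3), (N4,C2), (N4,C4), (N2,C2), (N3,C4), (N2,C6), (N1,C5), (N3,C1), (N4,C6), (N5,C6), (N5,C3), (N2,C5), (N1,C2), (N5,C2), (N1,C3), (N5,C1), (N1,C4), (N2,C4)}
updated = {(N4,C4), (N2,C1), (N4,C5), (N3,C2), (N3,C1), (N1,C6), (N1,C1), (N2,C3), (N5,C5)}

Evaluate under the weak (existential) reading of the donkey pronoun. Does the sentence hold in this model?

"it" takes "a chart" as antecedent — a donkey pronoun bound across the clause boundary.
Truth condition: for no (n,c) with opened(n,c) does updated(n,c) hold.
Restrictor pairs — does the scope hold? (N1,C2):fails  (N1,C3):fails  (N1,C4):fails  (N1,C5):fails  (N2,C2):fails  (N2,C4):fails  (N2,C5):fails  (N2,C6):fails  (N3,C1):holds  (N3,C4):fails  (N4,C2):fails  (N4,C3):fails  (N4,C4):holds  (N4,C6):fails  (N5,C1):fails  (N5,C2):fails  (N5,C3):fails  (N5,C6):fails
Scope holds for 2 pair(s), so the sentence is false.

False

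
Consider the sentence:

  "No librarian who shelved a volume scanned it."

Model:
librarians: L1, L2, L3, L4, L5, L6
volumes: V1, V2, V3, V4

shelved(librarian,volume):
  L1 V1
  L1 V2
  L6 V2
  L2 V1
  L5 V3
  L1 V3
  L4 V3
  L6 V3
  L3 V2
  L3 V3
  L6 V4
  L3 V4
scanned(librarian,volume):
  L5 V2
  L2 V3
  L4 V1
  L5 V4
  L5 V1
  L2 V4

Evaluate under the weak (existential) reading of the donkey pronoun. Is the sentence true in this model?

"it" takes "a volume" as antecedent — a donkey pronoun bound across the clause boundary.
Truth condition: for no (l,v) with shelved(l,v) does scanned(l,v) hold.
Restrictor pairs — does the scope hold? (L1,V1):fails  (L1,V2):fails  (L1,V3):fails  (L2,V1):fails  (L3,V2):fails  (L3,V3):fails  (L3,V4):fails  (L4,V3):fails  (L5,V3):fails  (L6,V2):fails  (L6,V3):fails  (L6,V4):fails
Scope holds for no restrictor pair, so the sentence is true.

True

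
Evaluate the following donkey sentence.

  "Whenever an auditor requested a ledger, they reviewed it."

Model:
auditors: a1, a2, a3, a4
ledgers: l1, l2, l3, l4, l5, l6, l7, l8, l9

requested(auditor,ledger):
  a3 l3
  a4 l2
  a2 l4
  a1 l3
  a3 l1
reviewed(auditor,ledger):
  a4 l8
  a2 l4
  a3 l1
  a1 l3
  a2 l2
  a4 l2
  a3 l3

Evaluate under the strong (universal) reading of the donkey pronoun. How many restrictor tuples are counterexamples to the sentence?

0

"it" takes "a ledger" as antecedent — a donkey pronoun bound across the clause boundary.
Strong reading: for every (a,l) with requested(a,l), reviewed(a,l).
Restrictor pairs: (a1,l3) ✓  (a2,l4) ✓  (a3,l1) ✓  (a3,l3) ✓  (a4,l2) ✓
Counterexamples (restrictor pairs failing the scope): 0.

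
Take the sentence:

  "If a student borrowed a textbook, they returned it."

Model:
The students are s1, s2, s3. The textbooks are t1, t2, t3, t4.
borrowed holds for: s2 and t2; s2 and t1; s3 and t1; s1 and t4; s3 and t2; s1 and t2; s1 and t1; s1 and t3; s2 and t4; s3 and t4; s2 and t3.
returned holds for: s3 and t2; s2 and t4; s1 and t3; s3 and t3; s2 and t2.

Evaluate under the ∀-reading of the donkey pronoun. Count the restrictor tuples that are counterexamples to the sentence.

7

"it" takes "a textbook" as antecedent — a donkey pronoun bound across the clause boundary.
Strong reading: for every (s,t) with borrowed(s,t), returned(s,t).
Restrictor pairs: (s1,t1) ✗  (s1,t2) ✗  (s1,t3) ✓  (s1,t4) ✗  (s2,t1) ✗  (s2,t2) ✓  (s2,t3) ✗  (s2,t4) ✓  (s3,t1) ✗  (s3,t2) ✓  (s3,t4) ✗
Counterexamples (restrictor pairs failing the scope): 7.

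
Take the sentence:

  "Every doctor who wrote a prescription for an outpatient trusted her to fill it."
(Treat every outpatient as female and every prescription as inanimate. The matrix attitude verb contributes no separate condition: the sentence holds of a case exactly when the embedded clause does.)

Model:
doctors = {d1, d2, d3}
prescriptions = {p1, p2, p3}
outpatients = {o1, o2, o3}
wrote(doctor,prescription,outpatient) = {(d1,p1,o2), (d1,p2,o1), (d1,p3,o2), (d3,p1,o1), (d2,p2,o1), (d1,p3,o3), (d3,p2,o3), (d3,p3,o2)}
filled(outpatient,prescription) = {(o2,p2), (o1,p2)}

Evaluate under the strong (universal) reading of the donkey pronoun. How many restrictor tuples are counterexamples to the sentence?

"her" takes "an outpatient" as antecedent and "it" takes "a prescription"; both are donkey pronouns co-varying with the restrictor.
Strong reading: for every (d,p,o) with wrote(d,p,o), filled(o,p).
Restrictor triples: (d1,p1,o2)→filled(o2,p1) ✗  (d1,p2,o1)→filled(o1,p2) ✓  (d1,p3,o2)→filled(o2,p3) ✗  (d1,p3,o3)→filled(o3,p3) ✗  (d2,p2,o1)→filled(o1,p2) ✓  (d3,p1,o1)→filled(o1,p1) ✗  (d3,p2,o3)→filled(o3,p2) ✗  (d3,p3,o2)→filled(o2,p3) ✗
Counterexamples (restrictor triples failing the scope): 6.

6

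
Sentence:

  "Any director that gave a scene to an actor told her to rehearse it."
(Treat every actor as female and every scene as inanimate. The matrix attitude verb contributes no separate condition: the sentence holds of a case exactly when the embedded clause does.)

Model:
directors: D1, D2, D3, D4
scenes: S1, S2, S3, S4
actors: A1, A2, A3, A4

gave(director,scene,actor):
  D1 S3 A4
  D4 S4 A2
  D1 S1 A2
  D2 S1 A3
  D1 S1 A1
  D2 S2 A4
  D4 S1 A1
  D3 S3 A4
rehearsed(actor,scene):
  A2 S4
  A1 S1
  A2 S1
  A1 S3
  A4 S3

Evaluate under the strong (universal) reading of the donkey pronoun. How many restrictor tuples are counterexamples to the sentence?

2

"her" takes "an actor" as antecedent and "it" takes "a scene"; both are donkey pronouns co-varying with the restrictor.
Strong reading: for every (d,s,a) with gave(d,s,a), rehearsed(a,s).
Restrictor triples: (D1,S1,A1)→rehearsed(A1,S1) ✓  (D1,S1,A2)→rehearsed(A2,S1) ✓  (D1,S3,A4)→rehearsed(A4,S3) ✓  (D2,S1,A3)→rehearsed(A3,S1) ✗  (D2,S2,A4)→rehearsed(A4,S2) ✗  (D3,S3,A4)→rehearsed(A4,S3) ✓  (D4,S1,A1)→rehearsed(A1,S1) ✓  (D4,S4,A2)→rehearsed(A2,S4) ✓
Counterexamples (restrictor triples failing the scope): 2.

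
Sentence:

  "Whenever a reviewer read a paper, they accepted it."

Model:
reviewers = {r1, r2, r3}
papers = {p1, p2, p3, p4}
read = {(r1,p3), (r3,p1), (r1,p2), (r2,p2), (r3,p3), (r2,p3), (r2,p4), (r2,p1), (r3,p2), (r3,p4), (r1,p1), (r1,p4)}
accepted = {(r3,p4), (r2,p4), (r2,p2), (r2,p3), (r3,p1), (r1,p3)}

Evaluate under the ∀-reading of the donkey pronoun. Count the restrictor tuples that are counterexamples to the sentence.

"it" takes "a paper" as antecedent — a donkey pronoun bound across the clause boundary.
Strong reading: for every (r,p) with read(r,p), accepted(r,p).
Restrictor pairs: (r1,p1) ✗  (r1,p2) ✗  (r1,p3) ✓  (r1,p4) ✗  (r2,p1) ✗  (r2,p2) ✓  (r2,p3) ✓  (r2,p4) ✓  (r3,p1) ✓  (r3,p2) ✗  (r3,p3) ✗  (r3,p4) ✓
Counterexamples (restrictor pairs failing the scope): 6.

6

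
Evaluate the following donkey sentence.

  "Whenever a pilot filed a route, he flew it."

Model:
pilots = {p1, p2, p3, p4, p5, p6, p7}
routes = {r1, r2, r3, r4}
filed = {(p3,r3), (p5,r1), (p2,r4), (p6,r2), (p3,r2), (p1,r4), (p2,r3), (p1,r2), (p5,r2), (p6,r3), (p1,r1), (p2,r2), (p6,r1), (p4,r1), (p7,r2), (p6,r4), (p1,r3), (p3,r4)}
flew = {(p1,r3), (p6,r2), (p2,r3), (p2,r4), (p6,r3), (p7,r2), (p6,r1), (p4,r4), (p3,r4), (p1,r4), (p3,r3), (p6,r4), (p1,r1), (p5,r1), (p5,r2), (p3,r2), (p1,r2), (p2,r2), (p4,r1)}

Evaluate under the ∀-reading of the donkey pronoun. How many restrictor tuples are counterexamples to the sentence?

0

"it" takes "a route" as antecedent — a donkey pronoun bound across the clause boundary.
Strong reading: for every (p,r) with filed(p,r), flew(p,r).
Restrictor pairs: (p1,r1) ✓  (p1,r2) ✓  (p1,r3) ✓  (p1,r4) ✓  (p2,r2) ✓  (p2,r3) ✓  (p2,r4) ✓  (p3,r2) ✓  (p3,r3) ✓  (p3,r4) ✓  (p4,r1) ✓  (p5,r1) ✓  (p5,r2) ✓  (p6,r1) ✓  (p6,r2) ✓  (p6,r3) ✓  (p6,r4) ✓  (p7,r2) ✓
Counterexamples (restrictor pairs failing the scope): 0.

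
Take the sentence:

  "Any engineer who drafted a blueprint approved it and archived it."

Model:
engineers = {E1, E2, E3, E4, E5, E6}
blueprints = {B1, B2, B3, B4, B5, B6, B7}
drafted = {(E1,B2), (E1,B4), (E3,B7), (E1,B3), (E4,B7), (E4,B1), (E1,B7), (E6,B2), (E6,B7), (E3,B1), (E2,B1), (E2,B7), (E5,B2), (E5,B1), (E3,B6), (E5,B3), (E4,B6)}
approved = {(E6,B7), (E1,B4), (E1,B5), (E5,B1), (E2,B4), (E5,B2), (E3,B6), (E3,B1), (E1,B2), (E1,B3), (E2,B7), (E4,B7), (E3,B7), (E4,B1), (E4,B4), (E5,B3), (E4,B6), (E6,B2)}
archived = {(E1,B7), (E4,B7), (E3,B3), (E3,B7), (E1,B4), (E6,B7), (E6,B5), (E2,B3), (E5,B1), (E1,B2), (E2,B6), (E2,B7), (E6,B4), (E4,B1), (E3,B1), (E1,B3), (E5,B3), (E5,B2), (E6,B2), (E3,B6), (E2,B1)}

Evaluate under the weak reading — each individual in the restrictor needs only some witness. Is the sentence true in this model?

True

"it" takes "a blueprint" as antecedent — a donkey pronoun bound across the clause boundary.
Weak reading: every engineer e with some drafted-blueprint has at least one drafted-blueprint b such that approved(e,b) ∧ archived(e,b).
Per engineer: E1:✓  E2:✓  E3:✓  E4:✓  E5:✓  E6:✓
Every engineer in the restrictor has a witness.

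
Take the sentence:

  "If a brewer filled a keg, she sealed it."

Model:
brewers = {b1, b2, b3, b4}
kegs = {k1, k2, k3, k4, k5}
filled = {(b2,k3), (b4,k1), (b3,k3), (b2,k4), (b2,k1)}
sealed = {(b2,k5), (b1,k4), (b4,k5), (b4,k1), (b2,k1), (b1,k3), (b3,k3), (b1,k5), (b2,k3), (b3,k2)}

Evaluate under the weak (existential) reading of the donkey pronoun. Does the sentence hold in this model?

"it" takes "a keg" as antecedent — a donkey pronoun bound across the clause boundary.
Weak reading: every brewer b with some filled-keg has at least one filled-keg k such that sealed(b,k).
Per brewer: b2:✓  b3:✓  b4:✓
Every brewer in the restrictor has a witness.

True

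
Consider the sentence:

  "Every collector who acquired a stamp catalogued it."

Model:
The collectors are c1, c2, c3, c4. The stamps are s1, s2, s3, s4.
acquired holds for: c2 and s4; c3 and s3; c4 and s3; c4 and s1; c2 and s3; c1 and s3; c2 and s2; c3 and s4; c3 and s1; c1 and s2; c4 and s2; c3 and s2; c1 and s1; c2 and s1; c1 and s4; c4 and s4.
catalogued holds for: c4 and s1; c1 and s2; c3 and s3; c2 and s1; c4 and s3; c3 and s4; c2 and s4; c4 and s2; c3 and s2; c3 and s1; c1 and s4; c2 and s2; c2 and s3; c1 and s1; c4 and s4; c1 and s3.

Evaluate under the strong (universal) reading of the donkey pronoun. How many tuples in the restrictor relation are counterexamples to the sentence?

"it" takes "a stamp" as antecedent — a donkey pronoun bound across the clause boundary.
Strong reading: for every (c,s) with acquired(c,s), catalogued(c,s).
Restrictor pairs: (c1,s1) ✓  (c1,s2) ✓  (c1,s3) ✓  (c1,s4) ✓  (c2,s1) ✓  (c2,s2) ✓  (c2,s3) ✓  (c2,s4) ✓  (c3,s1) ✓  (c3,s2) ✓  (c3,s3) ✓  (c3,s4) ✓  (c4,s1) ✓  (c4,s2) ✓  (c4,s3) ✓  (c4,s4) ✓
Counterexamples (restrictor pairs failing the scope): 0.

0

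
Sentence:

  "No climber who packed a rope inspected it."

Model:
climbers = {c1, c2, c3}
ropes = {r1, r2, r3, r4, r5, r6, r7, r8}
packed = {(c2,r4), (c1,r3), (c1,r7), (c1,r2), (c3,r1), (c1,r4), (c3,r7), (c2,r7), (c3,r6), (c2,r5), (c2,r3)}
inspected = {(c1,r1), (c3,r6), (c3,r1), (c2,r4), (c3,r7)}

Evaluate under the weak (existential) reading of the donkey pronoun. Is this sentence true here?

False

"it" takes "a rope" as antecedent — a donkey pronoun bound across the clause boundary.
Truth condition: for no (c,r) with packed(c,r) does inspected(c,r) hold.
Restrictor pairs — does the scope hold? (c1,r2):fails  (c1,r3):fails  (c1,r4):fails  (c1,r7):fails  (c2,r3):fails  (c2,r4):holds  (c2,r5):fails  (c2,r7):fails  (c3,r1):holds  (c3,r6):holds  (c3,r7):holds
Scope holds for 4 pair(s), so the sentence is false.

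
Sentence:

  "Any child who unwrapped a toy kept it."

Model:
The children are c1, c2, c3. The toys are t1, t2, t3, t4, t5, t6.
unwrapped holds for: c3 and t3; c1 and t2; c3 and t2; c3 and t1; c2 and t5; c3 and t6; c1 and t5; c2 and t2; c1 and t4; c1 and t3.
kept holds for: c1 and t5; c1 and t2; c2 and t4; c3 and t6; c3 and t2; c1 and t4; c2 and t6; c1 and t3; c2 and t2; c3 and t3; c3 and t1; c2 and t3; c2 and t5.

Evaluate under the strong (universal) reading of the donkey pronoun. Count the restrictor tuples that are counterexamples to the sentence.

"it" takes "a toy" as antecedent — a donkey pronoun bound across the clause boundary.
Strong reading: for every (c,t) with unwrapped(c,t), kept(c,t).
Restrictor pairs: (c1,t2) ✓  (c1,t3) ✓  (c1,t4) ✓  (c1,t5) ✓  (c2,t2) ✓  (c2,t5) ✓  (c3,t1) ✓  (c3,t2) ✓  (c3,t3) ✓  (c3,t6) ✓
Counterexamples (restrictor pairs failing the scope): 0.

0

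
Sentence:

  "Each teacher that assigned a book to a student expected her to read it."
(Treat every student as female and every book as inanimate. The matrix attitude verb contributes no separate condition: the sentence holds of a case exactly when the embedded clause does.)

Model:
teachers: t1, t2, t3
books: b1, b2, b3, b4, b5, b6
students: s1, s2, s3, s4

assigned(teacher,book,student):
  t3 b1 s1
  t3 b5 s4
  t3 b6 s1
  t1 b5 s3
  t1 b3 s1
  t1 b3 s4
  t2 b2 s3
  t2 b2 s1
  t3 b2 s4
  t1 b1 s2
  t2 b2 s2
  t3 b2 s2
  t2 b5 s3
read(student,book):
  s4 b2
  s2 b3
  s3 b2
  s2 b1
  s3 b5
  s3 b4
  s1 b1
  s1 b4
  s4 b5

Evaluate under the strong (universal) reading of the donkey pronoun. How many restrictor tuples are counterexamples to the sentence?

"her" takes "a student" as antecedent and "it" takes "a book"; both are donkey pronouns co-varying with the restrictor.
Strong reading: for every (t,b,s) with assigned(t,b,s), read(s,b).
Restrictor triples: (t1,b1,s2)→read(s2,b1) ✓  (t1,b3,s1)→read(s1,b3) ✗  (t1,b3,s4)→read(s4,b3) ✗  (t1,b5,s3)→read(s3,b5) ✓  (t2,b2,s1)→read(s1,b2) ✗  (t2,b2,s2)→read(s2,b2) ✗  (t2,b2,s3)→read(s3,b2) ✓  (t2,b5,s3)→read(s3,b5) ✓  (t3,b1,s1)→read(s1,b1) ✓  (t3,b2,s2)→read(s2,b2) ✗  (t3,b2,s4)→read(s4,b2) ✓  (t3,b5,s4)→read(s4,b5) ✓  (t3,b6,s1)→read(s1,b6) ✗
Counterexamples (restrictor triples failing the scope): 6.

6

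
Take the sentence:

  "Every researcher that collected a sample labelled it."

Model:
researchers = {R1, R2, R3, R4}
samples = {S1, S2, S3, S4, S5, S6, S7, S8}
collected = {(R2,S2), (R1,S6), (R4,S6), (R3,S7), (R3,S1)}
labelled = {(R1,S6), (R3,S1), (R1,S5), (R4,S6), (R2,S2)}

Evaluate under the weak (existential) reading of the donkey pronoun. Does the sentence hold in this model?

"it" takes "a sample" as antecedent — a donkey pronoun bound across the clause boundary.
Weak reading: every researcher r with some collected-sample has at least one collected-sample s such that labelled(r,s).
Per researcher: R1:✓  R2:✓  R3:✓  R4:✓
Every researcher in the restrictor has a witness.

True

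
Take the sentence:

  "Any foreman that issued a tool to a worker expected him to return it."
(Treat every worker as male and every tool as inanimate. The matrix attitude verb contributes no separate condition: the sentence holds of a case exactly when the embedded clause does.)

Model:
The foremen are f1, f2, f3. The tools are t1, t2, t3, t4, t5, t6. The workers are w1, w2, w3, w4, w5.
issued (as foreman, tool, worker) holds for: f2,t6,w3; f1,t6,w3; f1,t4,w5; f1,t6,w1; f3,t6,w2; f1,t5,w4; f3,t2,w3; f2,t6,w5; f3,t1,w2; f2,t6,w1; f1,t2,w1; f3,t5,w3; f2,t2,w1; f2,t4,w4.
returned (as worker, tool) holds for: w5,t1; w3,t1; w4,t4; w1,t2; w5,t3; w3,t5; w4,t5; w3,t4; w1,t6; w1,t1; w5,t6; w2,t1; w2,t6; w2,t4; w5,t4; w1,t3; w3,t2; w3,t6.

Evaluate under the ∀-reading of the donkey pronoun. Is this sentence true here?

"him" takes "a worker" as antecedent and "it" takes "a tool"; both are donkey pronouns co-varying with the restrictor.
Strong reading: for every (f,t,w) with issued(f,t,w), returned(w,t).
Restrictor triples: (f1,t2,w1)→returned(w1,t2) ✓  (f1,t4,w5)→returned(w5,t4) ✓  (f1,t5,w4)→returned(w4,t5) ✓  (f1,t6,w1)→returned(w1,t6) ✓  (f1,t6,w3)→returned(w3,t6) ✓  (f2,t2,w1)→returned(w1,t2) ✓  (f2,t4,w4)→returned(w4,t4) ✓  (f2,t6,w1)→returned(w1,t6) ✓  (f2,t6,w3)→returned(w3,t6) ✓  (f2,t6,w5)→returned(w5,t6) ✓  (f3,t1,w2)→returned(w2,t1) ✓  (f3,t2,w3)→returned(w3,t2) ✓  (f3,t5,w3)→returned(w3,t5) ✓  (f3,t6,w2)→returned(w2,t6) ✓
Every restrictor triple satisfies the scope.

True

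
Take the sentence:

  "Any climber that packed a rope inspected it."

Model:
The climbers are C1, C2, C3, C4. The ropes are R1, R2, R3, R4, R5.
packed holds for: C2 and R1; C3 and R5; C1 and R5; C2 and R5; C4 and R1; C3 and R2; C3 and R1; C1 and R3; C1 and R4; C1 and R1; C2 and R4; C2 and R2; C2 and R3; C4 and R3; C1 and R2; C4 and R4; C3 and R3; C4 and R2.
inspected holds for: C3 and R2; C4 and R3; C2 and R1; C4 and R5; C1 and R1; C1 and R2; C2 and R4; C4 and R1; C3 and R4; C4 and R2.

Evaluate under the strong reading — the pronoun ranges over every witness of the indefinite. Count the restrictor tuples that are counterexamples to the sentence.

10

"it" takes "a rope" as antecedent — a donkey pronoun bound across the clause boundary.
Strong reading: for every (c,r) with packed(c,r), inspected(c,r).
Restrictor pairs: (C1,R1) ✓  (C1,R2) ✓  (C1,R3) ✗  (C1,R4) ✗  (C1,R5) ✗  (C2,R1) ✓  (C2,R2) ✗  (C2,R3) ✗  (C2,R4) ✓  (C2,R5) ✗  (C3,R1) ✗  (C3,R2) ✓  (C3,R3) ✗  (C3,R5) ✗  (C4,R1) ✓  (C4,R2) ✓  (C4,R3) ✓  (C4,R4) ✗
Counterexamples (restrictor pairs failing the scope): 10.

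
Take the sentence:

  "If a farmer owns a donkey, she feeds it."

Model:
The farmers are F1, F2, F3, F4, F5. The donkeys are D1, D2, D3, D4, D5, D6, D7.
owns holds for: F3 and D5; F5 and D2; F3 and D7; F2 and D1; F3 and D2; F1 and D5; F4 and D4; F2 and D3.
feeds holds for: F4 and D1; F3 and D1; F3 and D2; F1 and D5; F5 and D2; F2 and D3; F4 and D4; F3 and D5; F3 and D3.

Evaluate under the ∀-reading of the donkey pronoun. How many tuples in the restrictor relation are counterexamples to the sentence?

"it" takes "a donkey" as antecedent — a donkey pronoun bound across the clause boundary.
Strong reading: for every (f,d) with owns(f,d), feeds(f,d).
Restrictor pairs: (F1,D5) ✓  (F2,D1) ✗  (F2,D3) ✓  (F3,D2) ✓  (F3,D5) ✓  (F3,D7) ✗  (F4,D4) ✓  (F5,D2) ✓
Counterexamples (restrictor pairs failing the scope): 2.

2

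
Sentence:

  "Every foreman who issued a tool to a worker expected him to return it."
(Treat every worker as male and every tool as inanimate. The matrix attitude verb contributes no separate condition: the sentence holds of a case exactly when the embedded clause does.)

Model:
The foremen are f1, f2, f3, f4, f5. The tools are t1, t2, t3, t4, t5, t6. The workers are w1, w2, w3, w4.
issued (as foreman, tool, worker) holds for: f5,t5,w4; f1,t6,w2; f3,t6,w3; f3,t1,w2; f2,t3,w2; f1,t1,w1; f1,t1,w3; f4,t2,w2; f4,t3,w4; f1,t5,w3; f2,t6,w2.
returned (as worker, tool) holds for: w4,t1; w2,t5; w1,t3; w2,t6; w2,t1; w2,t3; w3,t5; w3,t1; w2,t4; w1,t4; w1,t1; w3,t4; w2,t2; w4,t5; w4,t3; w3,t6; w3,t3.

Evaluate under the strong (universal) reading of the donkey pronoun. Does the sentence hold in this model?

"him" takes "a worker" as antecedent and "it" takes "a tool"; both are donkey pronouns co-varying with the restrictor.
Strong reading: for every (f,t,w) with issued(f,t,w), returned(w,t).
Restrictor triples: (f1,t1,w1)→returned(w1,t1) ✓  (f1,t1,w3)→returned(w3,t1) ✓  (f1,t5,w3)→returned(w3,t5) ✓  (f1,t6,w2)→returned(w2,t6) ✓  (f2,t3,w2)→returned(w2,t3) ✓  (f2,t6,w2)→returned(w2,t6) ✓  (f3,t1,w2)→returned(w2,t1) ✓  (f3,t6,w3)→returned(w3,t6) ✓  (f4,t2,w2)→returned(w2,t2) ✓  (f4,t3,w4)→returned(w4,t3) ✓  (f5,t5,w4)→returned(w4,t5) ✓
Every restrictor triple satisfies the scope.

True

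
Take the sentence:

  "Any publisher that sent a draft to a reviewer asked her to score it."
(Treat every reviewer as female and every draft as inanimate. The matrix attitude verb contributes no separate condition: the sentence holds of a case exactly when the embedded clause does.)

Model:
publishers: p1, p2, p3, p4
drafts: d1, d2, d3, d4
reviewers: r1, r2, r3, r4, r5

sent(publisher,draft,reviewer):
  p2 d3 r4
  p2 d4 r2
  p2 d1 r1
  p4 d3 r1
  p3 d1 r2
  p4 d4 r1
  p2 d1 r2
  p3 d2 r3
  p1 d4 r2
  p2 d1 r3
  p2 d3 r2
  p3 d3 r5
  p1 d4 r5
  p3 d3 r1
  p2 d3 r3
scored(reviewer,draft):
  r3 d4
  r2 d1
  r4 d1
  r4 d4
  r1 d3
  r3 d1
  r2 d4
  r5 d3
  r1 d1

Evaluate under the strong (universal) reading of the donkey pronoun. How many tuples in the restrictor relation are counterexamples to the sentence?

"her" takes "a reviewer" as antecedent and "it" takes "a draft"; both are donkey pronouns co-varying with the restrictor.
Strong reading: for every (p,d,r) with sent(p,d,r), scored(r,d).
Restrictor triples: (p1,d4,r2)→scored(r2,d4) ✓  (p1,d4,r5)→scored(r5,d4) ✗  (p2,d1,r1)→scored(r1,d1) ✓  (p2,d1,r2)→scored(r2,d1) ✓  (p2,d1,r3)→scored(r3,d1) ✓  (p2,d3,r2)→scored(r2,d3) ✗  (p2,d3,r3)→scored(r3,d3) ✗  (p2,d3,r4)→scored(r4,d3) ✗  (p2,d4,r2)→scored(r2,d4) ✓  (p3,d1,r2)→scored(r2,d1) ✓  (p3,d2,r3)→scored(r3,d2) ✗  (p3,d3,r1)→scored(r1,d3) ✓  (p3,d3,r5)→scored(r5,d3) ✓  (p4,d3,r1)→scored(r1,d3) ✓  (p4,d4,r1)→scored(r1,d4) ✗
Counterexamples (restrictor triples failing the scope): 6.

6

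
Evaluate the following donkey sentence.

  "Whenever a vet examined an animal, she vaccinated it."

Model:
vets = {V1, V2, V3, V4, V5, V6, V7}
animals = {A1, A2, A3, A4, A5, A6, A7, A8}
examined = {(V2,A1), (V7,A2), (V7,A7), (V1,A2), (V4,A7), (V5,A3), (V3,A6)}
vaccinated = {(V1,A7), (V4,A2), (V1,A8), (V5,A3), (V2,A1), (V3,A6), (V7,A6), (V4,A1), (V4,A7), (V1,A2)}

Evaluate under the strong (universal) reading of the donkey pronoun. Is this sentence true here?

"it" takes "an animal" as antecedent — a donkey pronoun bound across the clause boundary.
Strong reading: for every (v,a) with examined(v,a), vaccinated(v,a).
Restrictor pairs: (V1,A2) ✓  (V2,A1) ✓  (V3,A6) ✓  (V4,A7) ✓  (V5,A3) ✓  (V7,A2) ✗  (V7,A7) ✗
Counterexample: (V7,A2) is in examined but fails the scope.

False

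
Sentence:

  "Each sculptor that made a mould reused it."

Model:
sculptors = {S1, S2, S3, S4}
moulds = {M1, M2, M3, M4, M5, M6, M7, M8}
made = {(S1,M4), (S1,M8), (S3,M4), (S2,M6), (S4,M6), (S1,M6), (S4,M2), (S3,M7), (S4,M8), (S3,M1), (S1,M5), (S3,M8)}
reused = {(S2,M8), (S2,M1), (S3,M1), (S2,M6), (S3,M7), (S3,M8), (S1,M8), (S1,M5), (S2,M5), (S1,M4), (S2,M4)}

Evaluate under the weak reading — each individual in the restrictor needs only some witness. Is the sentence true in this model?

"it" takes "a mould" as antecedent — a donkey pronoun bound across the clause boundary.
Weak reading: every sculptor s with some made-mould has at least one made-mould m such that reused(s,m).
Per sculptor: S1:✓  S2:✓  S3:✓  S4:✗
S4 has no witness among its made-moulds.

False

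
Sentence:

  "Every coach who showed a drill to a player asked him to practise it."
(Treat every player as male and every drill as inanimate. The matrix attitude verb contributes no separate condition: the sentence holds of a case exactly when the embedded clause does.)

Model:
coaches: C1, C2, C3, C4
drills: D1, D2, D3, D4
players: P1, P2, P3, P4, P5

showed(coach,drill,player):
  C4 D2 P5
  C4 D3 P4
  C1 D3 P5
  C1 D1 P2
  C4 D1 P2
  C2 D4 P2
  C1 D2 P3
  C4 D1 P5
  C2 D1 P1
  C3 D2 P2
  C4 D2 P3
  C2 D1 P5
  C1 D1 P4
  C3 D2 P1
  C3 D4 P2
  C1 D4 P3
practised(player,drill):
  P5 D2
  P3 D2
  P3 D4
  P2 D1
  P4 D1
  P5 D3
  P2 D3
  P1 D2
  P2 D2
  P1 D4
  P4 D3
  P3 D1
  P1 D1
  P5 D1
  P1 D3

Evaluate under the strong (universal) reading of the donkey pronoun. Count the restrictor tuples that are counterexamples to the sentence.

"him" takes "a player" as antecedent and "it" takes "a drill"; both are donkey pronouns co-varying with the restrictor.
Strong reading: for every (c,d,p) with showed(c,d,p), practised(p,d).
Restrictor triples: (C1,D1,P2)→practised(P2,D1) ✓  (C1,D1,P4)→practised(P4,D1) ✓  (C1,D2,P3)→practised(P3,D2) ✓  (C1,D3,P5)→practised(P5,D3) ✓  (C1,D4,P3)→practised(P3,D4) ✓  (C2,D1,P1)→practised(P1,D1) ✓  (C2,D1,P5)→practised(P5,D1) ✓  (C2,D4,P2)→practised(P2,D4) ✗  (C3,D2,P1)→practised(P1,D2) ✓  (C3,D2,P2)→practised(P2,D2) ✓  (C3,D4,P2)→practised(P2,D4) ✗  (C4,D1,P2)→practised(P2,D1) ✓  (C4,D1,P5)→practised(P5,D1) ✓  (C4,D2,P3)→practised(P3,D2) ✓  (C4,D2,P5)→practised(P5,D2) ✓  (C4,D3,P4)→practised(P4,D3) ✓
Counterexamples (restrictor triples failing the scope): 2.

2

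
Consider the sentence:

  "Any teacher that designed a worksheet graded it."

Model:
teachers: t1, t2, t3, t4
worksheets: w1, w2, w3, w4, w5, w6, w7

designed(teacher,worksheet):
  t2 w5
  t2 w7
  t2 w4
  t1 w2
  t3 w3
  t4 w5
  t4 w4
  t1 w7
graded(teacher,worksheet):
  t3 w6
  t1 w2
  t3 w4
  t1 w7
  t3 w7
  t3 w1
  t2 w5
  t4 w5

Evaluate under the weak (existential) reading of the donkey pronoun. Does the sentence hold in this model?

"it" takes "a worksheet" as antecedent — a donkey pronoun bound across the clause boundary.
Weak reading: every teacher t with some designed-worksheet has at least one designed-worksheet w such that graded(t,w).
Per teacher: t1:✓  t2:✓  t3:✗  t4:✓
t3 has no witness among its designed-worksheets.

False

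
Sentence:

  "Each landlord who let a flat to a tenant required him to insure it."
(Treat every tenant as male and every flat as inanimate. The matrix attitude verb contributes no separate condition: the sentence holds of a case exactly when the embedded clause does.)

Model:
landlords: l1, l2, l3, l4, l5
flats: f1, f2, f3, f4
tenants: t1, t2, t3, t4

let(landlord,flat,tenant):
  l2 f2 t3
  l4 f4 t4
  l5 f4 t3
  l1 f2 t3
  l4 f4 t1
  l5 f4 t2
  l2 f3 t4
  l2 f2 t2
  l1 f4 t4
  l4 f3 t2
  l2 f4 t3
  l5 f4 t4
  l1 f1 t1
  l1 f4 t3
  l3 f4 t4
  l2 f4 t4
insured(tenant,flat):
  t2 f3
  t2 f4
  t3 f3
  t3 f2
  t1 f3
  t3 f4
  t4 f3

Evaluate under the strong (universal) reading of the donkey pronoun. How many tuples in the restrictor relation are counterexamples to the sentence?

8

"him" takes "a tenant" as antecedent and "it" takes "a flat"; both are donkey pronouns co-varying with the restrictor.
Strong reading: for every (l,f,t) with let(l,f,t), insured(t,f).
Restrictor triples: (l1,f1,t1)→insured(t1,f1) ✗  (l1,f2,t3)→insured(t3,f2) ✓  (l1,f4,t3)→insured(t3,f4) ✓  (l1,f4,t4)→insured(t4,f4) ✗  (l2,f2,t2)→insured(t2,f2) ✗  (l2,f2,t3)→insured(t3,f2) ✓  (l2,f3,t4)→insured(t4,f3) ✓  (l2,f4,t3)→insured(t3,f4) ✓  (l2,f4,t4)→insured(t4,f4) ✗  (l3,f4,t4)→insured(t4,f4) ✗  (l4,f3,t2)→insured(t2,f3) ✓  (l4,f4,t1)→insured(t1,f4) ✗  (l4,f4,t4)→insured(t4,f4) ✗  (l5,f4,t2)→insured(t2,f4) ✓  (l5,f4,t3)→insured(t3,f4) ✓  (l5,f4,t4)→insured(t4,f4) ✗
Counterexamples (restrictor triples failing the scope): 8.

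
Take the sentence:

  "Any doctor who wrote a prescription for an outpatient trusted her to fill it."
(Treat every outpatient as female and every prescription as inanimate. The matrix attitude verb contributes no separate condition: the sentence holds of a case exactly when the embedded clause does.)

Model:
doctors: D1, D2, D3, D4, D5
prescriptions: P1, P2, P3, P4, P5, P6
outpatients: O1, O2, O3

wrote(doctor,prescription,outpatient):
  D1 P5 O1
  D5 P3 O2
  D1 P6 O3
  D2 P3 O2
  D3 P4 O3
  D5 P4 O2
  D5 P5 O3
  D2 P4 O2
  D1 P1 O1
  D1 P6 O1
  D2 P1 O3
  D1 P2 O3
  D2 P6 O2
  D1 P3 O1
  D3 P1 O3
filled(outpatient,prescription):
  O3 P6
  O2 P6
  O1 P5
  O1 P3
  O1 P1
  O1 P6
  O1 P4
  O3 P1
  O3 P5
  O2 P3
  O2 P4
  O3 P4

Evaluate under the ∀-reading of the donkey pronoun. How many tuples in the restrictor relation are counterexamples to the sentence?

1

"her" takes "an outpatient" as antecedent and "it" takes "a prescription"; both are donkey pronouns co-varying with the restrictor.
Strong reading: for every (d,p,o) with wrote(d,p,o), filled(o,p).
Restrictor triples: (D1,P1,O1)→filled(O1,P1) ✓  (D1,P2,O3)→filled(O3,P2) ✗  (D1,P3,O1)→filled(O1,P3) ✓  (D1,P5,O1)→filled(O1,P5) ✓  (D1,P6,O1)→filled(O1,P6) ✓  (D1,P6,O3)→filled(O3,P6) ✓  (D2,P1,O3)→filled(O3,P1) ✓  (D2,P3,O2)→filled(O2,P3) ✓  (D2,P4,O2)→filled(O2,P4) ✓  (D2,P6,O2)→filled(O2,P6) ✓  (D3,P1,O3)→filled(O3,P1) ✓  (D3,P4,O3)→filled(O3,P4) ✓  (D5,P3,O2)→filled(O2,P3) ✓  (D5,P4,O2)→filled(O2,P4) ✓  (D5,P5,O3)→filled(O3,P5) ✓
Counterexamples (restrictor triples failing the scope): 1.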